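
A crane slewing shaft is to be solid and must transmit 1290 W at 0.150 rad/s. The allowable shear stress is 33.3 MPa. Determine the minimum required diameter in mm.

ω = 0.150 rad/s, so T = P/ω = 1290 / 0.1500 = 8600 N·m.
For a solid shaft τ_max = 16T/(πd³), so d = (16T/(π τ_allow))^(1/3) = (16·8600/(π·3.33×10^7))^(1/3) = 0.1096 m.

110 mm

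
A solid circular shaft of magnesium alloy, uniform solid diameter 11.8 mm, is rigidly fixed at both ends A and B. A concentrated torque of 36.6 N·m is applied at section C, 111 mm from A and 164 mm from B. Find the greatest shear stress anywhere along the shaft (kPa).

67700 kPa

With uniform GJ and both ends fixed, compatibility θ_AC = θ_CB gives T_A·a = T_B·b, together with T_A + T_B = T₀.
T_A = T₀·b/(a+b) = 36.60·164/275.0 = 21.83 N·m; T_B = 14.77 N·m.
τ in each portion: τ_AC = 6.77×10^7 Pa, τ_CB = 4.58×10^7 Pa; maximum is in AC.
τ_max = T_AC·r/J = 21.83·0.00590/1.90×10^-9 = 6.766×10^7 Pa.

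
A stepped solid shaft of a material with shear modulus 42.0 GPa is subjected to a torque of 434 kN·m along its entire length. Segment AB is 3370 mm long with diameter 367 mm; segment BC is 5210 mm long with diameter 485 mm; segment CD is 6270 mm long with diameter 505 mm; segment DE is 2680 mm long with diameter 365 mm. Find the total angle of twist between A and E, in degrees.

J_AB = π(0.367)⁴/32 = 1.78×10^-3 m⁴; J_BC = π(0.485)⁴/32 = 5.43×10^-3 m⁴; J_CD = π(0.505)⁴/32 = 6.39×10^-3 m⁴; J_DE = π(0.365)⁴/32 = 1.74×10^-3 m⁴.
θ = (T/G)·Σ L_i/J_i = (434000/42.0×10⁹)·(3.37/1.78×10^-3 + 5.21/5.43×10^-3 + 6.27/6.39×10^-3 + 2.68/1.74×10^-3) = 0.05550 rad.

3.18°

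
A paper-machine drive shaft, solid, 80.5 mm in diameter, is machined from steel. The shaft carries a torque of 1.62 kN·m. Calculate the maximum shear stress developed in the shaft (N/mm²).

J = πd⁴/32 = π(0.0805)⁴/32 = 4.123×10^-6 m⁴.
τ_max = T·r/J = 1620 × 0.0403 / 4.123×10^-6 = 1.582×10^7 Pa.

15.8 N/mm²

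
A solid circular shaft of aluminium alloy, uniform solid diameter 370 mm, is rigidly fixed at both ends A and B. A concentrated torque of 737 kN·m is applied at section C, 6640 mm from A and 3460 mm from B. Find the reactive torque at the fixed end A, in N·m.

With uniform GJ and both ends fixed, compatibility θ_AC = θ_CB gives T_A·a = T_B·b, together with T_A + T_B = T₀.
T_A = T₀·b/(a+b) = 737000·3460/10100 = 252500 N·m; T_B = 484500 N·m.

252000 N·m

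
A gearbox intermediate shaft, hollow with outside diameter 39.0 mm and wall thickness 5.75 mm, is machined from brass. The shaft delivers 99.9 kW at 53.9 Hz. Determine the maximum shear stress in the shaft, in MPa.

33.6 MPa

ω = 2π·53.9 = 338.7 rad/s, so T = P/ω = 99.9×10³ / 338.7 = 295.0 N·m.
J = π(d_o⁴ − d_i⁴)/32 = π(0.0390⁴ − 0.0275⁴)/32 = 1.710×10^-7 m⁴.
τ_max = T·r/J = 295.0 × 0.0195 / 1.710×10^-7 = 3.364×10^7 Pa.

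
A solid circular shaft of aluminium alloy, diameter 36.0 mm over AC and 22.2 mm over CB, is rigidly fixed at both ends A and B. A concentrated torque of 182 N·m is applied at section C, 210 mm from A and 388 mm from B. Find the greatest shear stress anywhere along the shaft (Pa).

1.84e7 Pa

Compatibility: T_A·a/J_AC = T_B·b/J_CB with T_A + T_B = T₀.
J_AC = 1.65×10^-7 m⁴, J_CB = 2.38×10^-8 m⁴, so T_A = T₀·(J_AC/a)/((J_AC/a)+(J_CB/b)) = 168.8 N·m, T_B = 13.21 N·m.
τ in each portion: τ_AC = 1.84×10^7 Pa, τ_CB = 6.15×10^6 Pa; maximum is in AC.
τ_max = T_AC·r/J = 168.8·0.0180/1.65×10^-7 = 1.842×10^7 Pa.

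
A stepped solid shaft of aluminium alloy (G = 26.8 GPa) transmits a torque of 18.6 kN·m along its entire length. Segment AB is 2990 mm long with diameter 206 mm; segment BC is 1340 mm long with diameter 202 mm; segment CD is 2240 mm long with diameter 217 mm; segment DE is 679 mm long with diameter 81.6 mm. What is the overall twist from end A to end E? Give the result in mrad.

J_AB = π(0.206)⁴/32 = 1.77×10^-4 m⁴; J_BC = π(0.202)⁴/32 = 1.63×10^-4 m⁴; J_CD = π(0.217)⁴/32 = 2.18×10^-4 m⁴; J_DE = π(0.0816)⁴/32 = 4.35×10^-6 m⁴.
θ = (T/G)·Σ L_i/J_i = (18600/26.8×10⁹)·(2.99/1.77×10^-4 + 1.34/1.63×10^-4 + 2.24/2.18×10^-4 + 0.679/4.35×10^-6) = 0.1328 rad.

133 mrad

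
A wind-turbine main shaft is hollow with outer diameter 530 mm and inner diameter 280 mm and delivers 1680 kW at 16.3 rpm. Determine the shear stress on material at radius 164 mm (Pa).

ω = 2π·16.3/60 = 1.707 rad/s, so T = P/ω = 1680×10³ / 1.707 = 984200 N·m.
J = π(d_o⁴ − d_i⁴)/32 = π(0.530⁴ − 0.280⁴)/32 = 7.143×10^-3 m⁴.
Shear stress varies linearly with radius: τ = T·r/J = 984200 × 0.164 / 7.143×10^-3 = 2.260×10^7 Pa.

2.26e7 Pa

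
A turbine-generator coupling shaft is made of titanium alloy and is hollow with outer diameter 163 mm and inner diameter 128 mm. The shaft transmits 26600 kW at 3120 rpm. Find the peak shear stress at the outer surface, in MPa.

ω = 2π·3120/60 = 326.7 rad/s, so T = P/ω = 26600×10³ / 326.7 = 81410 N·m.
J = π(d_o⁴ − d_i⁴)/32 = π(0.163⁴ − 0.128⁴)/32 = 4.295×10^-5 m⁴.
τ_max = T·r/J = 81410 × 0.0815 / 4.295×10^-5 = 1.545×10^8 Pa.

154 MPa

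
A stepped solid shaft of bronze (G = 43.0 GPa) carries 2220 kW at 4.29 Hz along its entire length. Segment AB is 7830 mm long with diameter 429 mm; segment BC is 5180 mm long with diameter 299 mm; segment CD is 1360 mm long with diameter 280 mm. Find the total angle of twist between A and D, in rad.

ω = 2π·4.29 = 26.95 rad/s, so T = P/ω = 2220×10³ / 26.95 = 82360 N·m.
J_AB = π(0.429)⁴/32 = 3.33×10^-3 m⁴; J_BC = π(0.299)⁴/32 = 7.85×10^-4 m⁴; J_CD = π(0.280)⁴/32 = 6.03×10^-4 m⁴.
θ = (T/G)·Σ L_i/J_i = (82360/43.0×10⁹)·(7.83/3.33×10^-3 + 5.18/7.85×10^-4 + 1.36/6.03×10^-4) = 0.02147 rad.

0.0215 rad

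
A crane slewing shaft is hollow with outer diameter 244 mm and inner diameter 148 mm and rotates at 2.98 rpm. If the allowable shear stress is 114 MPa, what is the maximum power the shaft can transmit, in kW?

J = π(d_o⁴ − d_i⁴)/32 = π(0.244⁴ − 0.148⁴)/32 = 3.009×10^-4 m⁴.
T_max = τ_allow·J/r = 1.14×10^8 × 3.009×10^-4 / 0.122 = 281200 N·m.
ω = 2π·2.98/60 = 0.3121 rad/s, so P_max = T_max·ω = 8.774×10^4 W.

87.7 kW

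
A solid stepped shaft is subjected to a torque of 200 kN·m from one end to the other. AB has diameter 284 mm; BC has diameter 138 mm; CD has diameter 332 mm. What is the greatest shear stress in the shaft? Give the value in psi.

Under the same torque, τ_max = 16T/(πd³) is largest where d is smallest — segment BC (d = 138 mm).
τ_max = 16·200000/(π·(0.138)³) = 3.876×10^8 Pa.

56200 psi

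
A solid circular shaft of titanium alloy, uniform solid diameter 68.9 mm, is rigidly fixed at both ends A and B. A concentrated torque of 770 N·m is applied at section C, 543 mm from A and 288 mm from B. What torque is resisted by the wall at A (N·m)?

267 N·m

With uniform GJ and both ends fixed, compatibility θ_AC = θ_CB gives T_A·a = T_B·b, together with T_A + T_B = T₀.
T_A = T₀·b/(a+b) = 770.0·288/831.0 = 266.9 N·m; T_B = 503.1 N·m.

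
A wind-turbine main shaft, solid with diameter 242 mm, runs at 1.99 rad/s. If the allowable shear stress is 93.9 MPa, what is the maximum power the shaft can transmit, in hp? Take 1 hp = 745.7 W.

J = πd⁴/32 = π(0.242)⁴/32 = 3.367×10^-4 m⁴.
T_max = τ_allow·J/r = 9.39×10^7 × 3.367×10^-4 / 0.121 = 261300 N·m.
ω = 1.99 rad/s, so P_max = T_max·ω = 5.200×10^5 W.

697 hp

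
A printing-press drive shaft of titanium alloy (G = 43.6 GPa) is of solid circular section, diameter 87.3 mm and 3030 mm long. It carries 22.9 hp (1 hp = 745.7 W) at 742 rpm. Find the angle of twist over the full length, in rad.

0.00268 rad

ω = 2π·742/60 = 77.70 rad/s, so T = P/ω = 22.9×745.7 / 77.70 = 219.8 N·m.
J = πd⁴/32 = π(0.0873)⁴/32 = 5.702×10^-6 m⁴.
θ = T·L/(G·J) = 219.8 × 3.03 / (43.6×10⁹ × 5.702×10^-6) = 2.678×10^-3 rad.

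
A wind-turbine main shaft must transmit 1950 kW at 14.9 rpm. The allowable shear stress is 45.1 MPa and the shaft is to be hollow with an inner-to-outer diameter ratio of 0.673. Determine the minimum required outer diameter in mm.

ω = 2π·14.9/60 = 1.560 rad/s, so T = P/ω = 1950×10³ / 1.560 = 1.250e6 N·m.
For a hollow shaft with d_i/d_o = 0.673: τ_max = 16T/(π d_o³ (1−k⁴)), so d_o = [16T/(π τ_allow (1−k⁴))]^(1/3) = [16·1.250e6/(π·4.51×10^7·0.7949)]^(1/3) = 0.5621 m.

562 mm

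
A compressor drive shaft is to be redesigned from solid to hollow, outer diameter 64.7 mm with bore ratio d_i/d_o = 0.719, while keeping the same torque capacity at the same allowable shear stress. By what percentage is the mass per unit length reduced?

40.6 %

Equal τ_max and T ⇒ the solid shaft needs d_s³ = d_o³(1−k⁴), so d_s = 64.7·(1−0.719⁴)^(1/3) = 58.33 mm.
Area ratio A_h/A_s = d_o²(1−k²)/d_s² = (1−k²)/(1−k⁴)^(2/3) = 0.5943.
Mass saving = 1 − 0.5943 = 40.6 %.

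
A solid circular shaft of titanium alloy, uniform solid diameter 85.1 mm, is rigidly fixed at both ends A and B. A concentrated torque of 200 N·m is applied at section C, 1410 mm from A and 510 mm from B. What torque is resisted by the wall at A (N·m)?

53.1 N·m

With uniform GJ and both ends fixed, compatibility θ_AC = θ_CB gives T_A·a = T_B·b, together with T_A + T_B = T₀.
T_A = T₀·b/(a+b) = 200.0·510/1920 = 53.13 N·m; T_B = 146.9 N·m.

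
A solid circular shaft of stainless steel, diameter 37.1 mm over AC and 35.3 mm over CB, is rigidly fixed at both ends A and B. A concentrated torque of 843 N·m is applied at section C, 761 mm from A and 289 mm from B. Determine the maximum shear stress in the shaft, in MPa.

Compatibility: T_A·a/J_AC = T_B·b/J_CB with T_A + T_B = T₀.
J_AC = 1.86×10^-7 m⁴, J_CB = 1.52×10^-7 m⁴, so T_A = T₀·(J_AC/a)/((J_AC/a)+(J_CB/b)) = 266.9 N·m, T_B = 576.1 N·m.
τ in each portion: τ_AC = 2.66×10^7 Pa, τ_CB = 6.67×10^7 Pa; maximum is in CB.
τ_max = T_CB·r/J = 576.1·0.0176/1.52×10^-7 = 6.670×10^7 Pa.

66.7 MPa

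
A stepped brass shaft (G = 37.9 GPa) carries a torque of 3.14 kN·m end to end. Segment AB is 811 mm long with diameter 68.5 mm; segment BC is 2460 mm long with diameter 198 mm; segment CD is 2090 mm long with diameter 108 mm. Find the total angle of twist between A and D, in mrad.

J_AB = π(0.0685)⁴/32 = 2.16×10^-6 m⁴; J_BC = π(0.198)⁴/32 = 1.51×10^-4 m⁴; J_CD = π(0.108)⁴/32 = 1.34×10^-5 m⁴.
θ = (T/G)·Σ L_i/J_i = (3140/37.9×10⁹)·(0.811/2.16×10^-6 + 2.46/1.51×10^-4 + 2.09/1.34×10^-5) = 0.04540 rad.

45.4 mrad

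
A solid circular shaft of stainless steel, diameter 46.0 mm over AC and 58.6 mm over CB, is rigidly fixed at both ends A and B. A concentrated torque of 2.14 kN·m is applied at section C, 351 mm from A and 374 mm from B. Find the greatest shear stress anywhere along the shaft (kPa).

Compatibility: T_A·a/J_AC = T_B·b/J_CB with T_A + T_B = T₀.
J_AC = 4.40×10^-7 m⁴, J_CB = 1.16×10^-6 m⁴, so T_A = T₀·(J_AC/a)/((J_AC/a)+(J_CB/b)) = 616.4 N·m, T_B = 1524 N·m.
τ in each portion: τ_AC = 3.23×10^7 Pa, τ_CB = 3.86×10^7 Pa; maximum is in CB.
τ_max = T_CB·r/J = 1524·0.0293/1.16×10^-6 = 3.856×10^7 Pa.

38600 kPa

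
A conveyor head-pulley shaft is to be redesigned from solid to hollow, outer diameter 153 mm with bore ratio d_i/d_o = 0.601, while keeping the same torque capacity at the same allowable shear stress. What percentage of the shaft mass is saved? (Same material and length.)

Equal τ_max and T ⇒ the solid shaft needs d_s³ = d_o³(1−k⁴), so d_s = 153·(1−0.601⁴)^(1/3) = 146.0 mm.
Area ratio A_h/A_s = d_o²(1−k²)/d_s² = (1−k²)/(1−k⁴)^(2/3) = 0.7012.
Mass saving = 1 − 0.7012 = 29.9 %.

29.9 %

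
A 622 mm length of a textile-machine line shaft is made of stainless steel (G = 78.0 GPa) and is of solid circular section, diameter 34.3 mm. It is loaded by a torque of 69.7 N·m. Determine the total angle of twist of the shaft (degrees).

J = πd⁴/32 = π(0.0343)⁴/32 = 1.359×10^-7 m⁴.
θ = T·L/(G·J) = 69.70 × 0.622 / (78.0×10⁹ × 1.359×10^-7) = 4.090×10^-3 rad.

0.234°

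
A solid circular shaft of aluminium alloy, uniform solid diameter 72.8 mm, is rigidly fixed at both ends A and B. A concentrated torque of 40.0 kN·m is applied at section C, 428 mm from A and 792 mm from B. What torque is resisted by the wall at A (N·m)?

With uniform GJ and both ends fixed, compatibility θ_AC = θ_CB gives T_A·a = T_B·b, together with T_A + T_B = T₀.
T_A = T₀·b/(a+b) = 40000·792/1220 = 25970 N·m; T_B = 14030 N·m.

26000 N·m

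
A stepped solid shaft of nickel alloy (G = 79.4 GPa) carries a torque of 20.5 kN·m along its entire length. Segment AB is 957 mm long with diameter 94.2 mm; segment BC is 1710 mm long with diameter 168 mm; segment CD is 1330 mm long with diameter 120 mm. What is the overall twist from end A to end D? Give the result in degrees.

3.12°

J_AB = π(0.0942)⁴/32 = 7.73×10^-6 m⁴; J_BC = π(0.168)⁴/32 = 7.82×10^-5 m⁴; J_CD = π(0.120)⁴/32 = 2.04×10^-5 m⁴.
θ = (T/G)·Σ L_i/J_i = (20500/79.4×10⁹)·(0.957/7.73×10^-6 + 1.71/7.82×10^-5 + 1.33/2.04×10^-5) = 0.05448 rad.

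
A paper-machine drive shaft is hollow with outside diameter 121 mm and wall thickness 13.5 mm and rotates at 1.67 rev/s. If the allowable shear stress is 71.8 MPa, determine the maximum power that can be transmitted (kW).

J = π(d_o⁴ − d_i⁴)/32 = π(0.121⁴ − 0.0940⁴)/32 = 1.338×10^-5 m⁴.
T_max = τ_allow·J/r = 7.18×10^7 × 1.338×10^-5 / 0.0605 = 15880 N·m.
ω = 2π·1.67 = 10.49 rad/s, so P_max = T_max·ω = 1.666×10^5 W.

167 kW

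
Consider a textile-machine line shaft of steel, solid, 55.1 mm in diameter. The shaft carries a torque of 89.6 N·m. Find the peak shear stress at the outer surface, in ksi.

J = πd⁴/32 = π(0.0551)⁴/32 = 9.049×10^-7 m⁴.
τ_max = T·r/J = 89.60 × 0.0276 / 9.049×10^-7 = 2.728×10^6 Pa.

0.396 ksi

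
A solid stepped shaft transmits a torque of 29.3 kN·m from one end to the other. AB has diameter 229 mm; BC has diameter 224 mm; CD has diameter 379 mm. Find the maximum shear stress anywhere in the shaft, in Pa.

Under the same torque, τ_max = 16T/(πd³) is largest where d is smallest — segment BC (d = 224 mm).
τ_max = 16·29300/(π·(0.224)³) = 1.328×10^7 Pa.

1.33e7 Pa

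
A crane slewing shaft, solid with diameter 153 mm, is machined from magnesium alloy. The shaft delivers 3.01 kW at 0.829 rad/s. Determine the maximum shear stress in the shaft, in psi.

ω = 0.829 rad/s, so T = P/ω = 3.01×10³ / 0.8290 = 3631 N·m.
J = πd⁴/32 = π(0.153)⁴/32 = 5.380×10^-5 m⁴.
τ_max = T·r/J = 3631 × 0.0765 / 5.380×10^-5 = 5.163×10^6 Pa.

749 psi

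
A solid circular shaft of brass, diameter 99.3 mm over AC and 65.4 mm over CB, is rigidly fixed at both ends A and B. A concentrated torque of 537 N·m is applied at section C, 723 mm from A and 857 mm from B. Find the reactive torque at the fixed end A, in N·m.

463 N·m

Compatibility: T_A·a/J_AC = T_B·b/J_CB with T_A + T_B = T₀.
J_AC = 9.55×10^-6 m⁴, J_CB = 1.80×10^-6 m⁴, so T_A = T₀·(J_AC/a)/((J_AC/a)+(J_CB/b)) = 463.4 N·m, T_B = 73.56 N·m.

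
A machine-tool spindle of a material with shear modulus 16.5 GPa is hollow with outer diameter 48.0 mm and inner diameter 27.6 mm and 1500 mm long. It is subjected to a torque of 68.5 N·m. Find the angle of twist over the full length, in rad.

0.0134 rad

J = π(d_o⁴ − d_i⁴)/32 = π(0.0480⁴ − 0.0276⁴)/32 = 4.642×10^-7 m⁴.
θ = T·L/(G·J) = 68.50 × 1.50 / (16.5×10⁹ × 4.642×10^-7) = 0.01342 rad.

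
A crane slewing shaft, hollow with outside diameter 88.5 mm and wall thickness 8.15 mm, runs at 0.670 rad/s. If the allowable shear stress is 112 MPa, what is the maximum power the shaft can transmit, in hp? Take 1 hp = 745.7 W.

J = π(d_o⁴ − d_i⁴)/32 = π(0.0885⁴ − 0.0722⁴)/32 = 3.355×10^-6 m⁴.
T_max = τ_allow·J/r = 1.12×10^8 × 3.355×10^-6 / 0.0442 = 8491 N·m.
ω = 0.670 rad/s, so P_max = T_max·ω = 5689 W.

7.63 hp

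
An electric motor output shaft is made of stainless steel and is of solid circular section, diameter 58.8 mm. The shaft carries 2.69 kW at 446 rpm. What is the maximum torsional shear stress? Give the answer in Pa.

ω = 2π·446/60 = 46.71 rad/s, so T = P/ω = 2.69×10³ / 46.71 = 57.60 N·m.
J = πd⁴/32 = π(0.0588)⁴/32 = 1.174×10^-6 m⁴.
τ_max = T·r/J = 57.60 × 0.0294 / 1.174×10^-6 = 1.443×10^6 Pa.

1.44e6 Pa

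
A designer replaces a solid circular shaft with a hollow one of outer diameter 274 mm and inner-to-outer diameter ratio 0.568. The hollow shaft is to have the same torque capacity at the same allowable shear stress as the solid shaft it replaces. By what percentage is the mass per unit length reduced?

Equal τ_max and T ⇒ the solid shaft needs d_s³ = d_o³(1−k⁴), so d_s = 274·(1−0.568⁴)^(1/3) = 264.1 mm.
Area ratio A_h/A_s = d_o²(1−k²)/d_s² = (1−k²)/(1−k⁴)^(2/3) = 0.7289.
Mass saving = 1 − 0.7289 = 27.1 %.

27.1 %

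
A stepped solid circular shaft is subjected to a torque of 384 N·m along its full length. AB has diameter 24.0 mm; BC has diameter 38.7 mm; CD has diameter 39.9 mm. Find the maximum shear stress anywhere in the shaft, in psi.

Under the same torque, τ_max = 16T/(πd³) is largest where d is smallest — segment AB (d = 24.0 mm).
τ_max = 16·384.0/(π·(0.0240)³) = 1.415×10^8 Pa.

20500 psi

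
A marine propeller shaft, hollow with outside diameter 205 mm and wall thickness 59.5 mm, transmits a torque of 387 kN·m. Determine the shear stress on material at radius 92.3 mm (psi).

J = π(d_o⁴ − d_i⁴)/32 = π(0.205⁴ − 0.0860⁴)/32 = 1.680×10^-4 m⁴.
Shear stress varies linearly with radius: τ = T·r/J = 387000 × 0.0923 / 1.680×10^-4 = 2.126×10^8 Pa.

30800 psi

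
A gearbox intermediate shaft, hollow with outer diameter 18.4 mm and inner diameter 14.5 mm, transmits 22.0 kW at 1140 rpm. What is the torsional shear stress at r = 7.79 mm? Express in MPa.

ω = 2π·1140/60 = 119.4 rad/s, so T = P/ω = 22.0×10³ / 119.4 = 184.3 N·m.
J = π(d_o⁴ − d_i⁴)/32 = π(0.0184⁴ − 0.0145⁴)/32 = 6.913×10^-9 m⁴.
Shear stress varies linearly with radius: τ = T·r/J = 184.3 × 0.00779 / 6.913×10^-9 = 2.077×10^8 Pa.

208 MPa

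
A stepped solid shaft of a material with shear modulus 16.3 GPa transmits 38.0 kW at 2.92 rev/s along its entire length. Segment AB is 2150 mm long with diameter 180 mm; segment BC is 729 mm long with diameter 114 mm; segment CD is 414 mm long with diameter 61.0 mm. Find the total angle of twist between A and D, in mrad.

ω = 2π·2.92 = 18.35 rad/s, so T = P/ω = 38.0×10³ / 18.35 = 2071 N·m.
J_AB = π(0.180)⁴/32 = 1.03×10^-4 m⁴; J_BC = π(0.114)⁴/32 = 1.66×10^-5 m⁴; J_CD = π(0.0610)⁴/32 = 1.36×10^-6 m⁴.
θ = (T/G)·Σ L_i/J_i = (2071/16.3×10⁹)·(2.15/1.03×10^-4 + 0.729/1.66×10^-5 + 0.414/1.36×10^-6) = 0.04694 rad.

46.9 mrad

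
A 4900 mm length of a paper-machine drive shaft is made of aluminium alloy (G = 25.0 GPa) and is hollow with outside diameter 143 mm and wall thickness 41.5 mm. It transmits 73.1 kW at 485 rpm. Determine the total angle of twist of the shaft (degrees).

ω = 2π·485/60 = 50.79 rad/s, so T = P/ω = 73.1×10³ / 50.79 = 1439 N·m.
J = π(d_o⁴ − d_i⁴)/32 = π(0.143⁴ − 0.0600⁴)/32 = 3.978×10^-5 m⁴.
θ = T·L/(G·J) = 1439 × 4.90 / (25.0×10⁹ × 3.978×10^-5) = 7.091×10^-3 rad.

0.406°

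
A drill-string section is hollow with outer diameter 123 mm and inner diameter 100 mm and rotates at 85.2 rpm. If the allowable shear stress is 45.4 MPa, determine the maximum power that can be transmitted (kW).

83.3 kW

J = π(d_o⁴ − d_i⁴)/32 = π(0.123⁴ − 0.100⁴)/32 = 1.265×10^-5 m⁴.
T_max = τ_allow·J/r = 4.54×10^7 × 1.265×10^-5 / 0.0615 = 9341 N·m.
ω = 2π·85.2/60 = 8.922 rad/s, so P_max = T_max·ω = 8.334×10^4 W.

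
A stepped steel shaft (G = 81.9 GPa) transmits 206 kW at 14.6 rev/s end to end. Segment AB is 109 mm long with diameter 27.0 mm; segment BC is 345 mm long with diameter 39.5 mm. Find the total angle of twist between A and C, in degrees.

5.55°

ω = 2π·14.6 = 91.73 rad/s, so T = P/ω = 206×10³ / 91.73 = 2246 N·m.
J_AB = π(0.0270)⁴/32 = 5.22×10^-8 m⁴; J_BC = π(0.0395)⁴/32 = 2.39×10^-7 m⁴.
θ = (T/G)·Σ L_i/J_i = (2246/81.9×10⁹)·(0.109/5.22×10^-8 + 0.345/2.39×10^-7) = 0.09686 rad.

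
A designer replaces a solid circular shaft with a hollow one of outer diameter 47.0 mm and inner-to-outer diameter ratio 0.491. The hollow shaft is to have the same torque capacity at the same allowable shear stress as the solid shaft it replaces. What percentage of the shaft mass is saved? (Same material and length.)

21.0 %

Equal τ_max and T ⇒ the solid shaft needs d_s³ = d_o³(1−k⁴), so d_s = 47.0·(1−0.491⁴)^(1/3) = 46.07 mm.
Area ratio A_h/A_s = d_o²(1−k²)/d_s² = (1−k²)/(1−k⁴)^(2/3) = 0.7898.
Mass saving = 1 − 0.7898 = 21.0 %.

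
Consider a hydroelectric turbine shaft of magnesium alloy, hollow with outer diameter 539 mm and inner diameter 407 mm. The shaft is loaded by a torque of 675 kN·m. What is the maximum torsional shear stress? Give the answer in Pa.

J = π(d_o⁴ − d_i⁴)/32 = π(0.539⁴ − 0.407⁴)/32 = 5.592×10^-3 m⁴.
τ_max = T·r/J = 675000 × 0.270 / 5.592×10^-3 = 3.253×10^7 Pa.

3.25e7 Pa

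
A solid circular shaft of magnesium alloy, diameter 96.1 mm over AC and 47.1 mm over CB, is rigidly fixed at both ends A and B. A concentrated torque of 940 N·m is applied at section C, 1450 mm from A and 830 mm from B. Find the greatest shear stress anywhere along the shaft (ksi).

0.711 ksi

Compatibility: T_A·a/J_AC = T_B·b/J_CB with T_A + T_B = T₀.
J_AC = 8.37×10^-6 m⁴, J_CB = 4.83×10^-7 m⁴, so T_A = T₀·(J_AC/a)/((J_AC/a)+(J_CB/b)) = 853.9 N·m, T_B = 86.08 N·m.
τ in each portion: τ_AC = 4.90×10^6 Pa, τ_CB = 4.20×10^6 Pa; maximum is in AC.
τ_max = T_AC·r/J = 853.9·0.0480/8.37×10^-6 = 4.900×10^6 Pa.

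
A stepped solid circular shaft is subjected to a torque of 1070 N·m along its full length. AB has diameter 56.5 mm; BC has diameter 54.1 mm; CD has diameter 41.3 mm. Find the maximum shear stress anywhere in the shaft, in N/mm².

Under the same torque, τ_max = 16T/(πd³) is largest where d is smallest — segment CD (d = 41.3 mm).
τ_max = 16·1070/(π·(0.0413)³) = 7.736×10^7 Pa.

77.4 N/mm²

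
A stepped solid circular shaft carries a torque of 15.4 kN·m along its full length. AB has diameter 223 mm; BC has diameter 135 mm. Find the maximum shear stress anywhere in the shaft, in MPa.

31.9 MPa

Under the same torque, τ_max = 16T/(πd³) is largest where d is smallest — segment BC (d = 135 mm).
τ_max = 16·15400/(π·(0.135)³) = 3.188×10^7 Pa.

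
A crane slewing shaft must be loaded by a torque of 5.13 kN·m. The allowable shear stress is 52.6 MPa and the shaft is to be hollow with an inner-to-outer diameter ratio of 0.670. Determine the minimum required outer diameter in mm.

85.4 mm

For a hollow shaft with d_i/d_o = 0.670: τ_max = 16T/(π d_o³ (1−k⁴)), so d_o = [16T/(π τ_allow (1−k⁴))]^(1/3) = [16·5130/(π·5.26×10^7·0.7985)]^(1/3) = 0.08536 m.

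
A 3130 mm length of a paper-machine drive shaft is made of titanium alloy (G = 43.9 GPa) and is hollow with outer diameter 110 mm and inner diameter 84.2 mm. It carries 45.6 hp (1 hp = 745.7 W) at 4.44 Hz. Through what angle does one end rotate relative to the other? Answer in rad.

0.00921 rad

ω = 2π·4.44 = 27.90 rad/s, so T = P/ω = 45.6×745.7 / 27.90 = 1219 N·m.
J = π(d_o⁴ − d_i⁴)/32 = π(0.110⁴ − 0.0842⁴)/32 = 9.439×10^-6 m⁴.
θ = T·L/(G·J) = 1219 × 3.13 / (43.9×10⁹ × 9.439×10^-6) = 9.207×10^-3 rad.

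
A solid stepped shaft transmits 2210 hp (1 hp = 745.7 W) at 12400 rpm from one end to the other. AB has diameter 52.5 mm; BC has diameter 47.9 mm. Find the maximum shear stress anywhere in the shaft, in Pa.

ω = 2π·12400/60 = 1299 rad/s, so T = P/ω = 2210×745.7 / 1299 = 1269 N·m.
Under the same torque, τ_max = 16T/(πd³) is largest where d is smallest — segment BC (d = 47.9 mm).
τ_max = 16·1269/(π·(0.0479)³) = 5.881×10^7 Pa.

5.88e7 Pa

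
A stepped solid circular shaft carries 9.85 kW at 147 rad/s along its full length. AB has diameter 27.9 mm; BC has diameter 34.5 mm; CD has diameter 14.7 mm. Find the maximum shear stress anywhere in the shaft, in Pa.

ω = 147 rad/s, so T = P/ω = 9.85×10³ / 147.0 = 67.01 N·m.
Under the same torque, τ_max = 16T/(πd³) is largest where d is smallest — segment CD (d = 14.7 mm).
τ_max = 16·67.01/(π·(0.0147)³) = 1.074×10^8 Pa.

1.07e8 Pa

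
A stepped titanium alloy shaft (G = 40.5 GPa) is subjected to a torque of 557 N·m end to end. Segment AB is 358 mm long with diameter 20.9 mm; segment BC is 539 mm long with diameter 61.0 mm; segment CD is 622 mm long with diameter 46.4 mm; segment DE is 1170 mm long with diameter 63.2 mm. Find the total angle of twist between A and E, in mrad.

297 mrad

J_AB = π(0.0209)⁴/32 = 1.87×10^-8 m⁴; J_BC = π(0.0610)⁴/32 = 1.36×10^-6 m⁴; J_CD = π(0.0464)⁴/32 = 4.55×10^-7 m⁴; J_DE = π(0.0632)⁴/32 = 1.57×10^-6 m⁴.
θ = (T/G)·Σ L_i/J_i = (557.0/40.5×10⁹)·(0.358/1.87×10^-8 + 0.539/1.36×10^-6 + 0.622/4.55×10^-7 + 1.17/1.57×10^-6) = 0.2974 rad.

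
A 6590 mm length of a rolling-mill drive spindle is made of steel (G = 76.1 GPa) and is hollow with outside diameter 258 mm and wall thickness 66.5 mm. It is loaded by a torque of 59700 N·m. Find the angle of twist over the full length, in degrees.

0.721°

J = π(d_o⁴ − d_i⁴)/32 = π(0.258⁴ − 0.125⁴)/32 = 4.110×10^-4 m⁴.
θ = T·L/(G·J) = 59700 × 6.59 / (76.1×10⁹ × 4.110×10^-4) = 0.01258 rad.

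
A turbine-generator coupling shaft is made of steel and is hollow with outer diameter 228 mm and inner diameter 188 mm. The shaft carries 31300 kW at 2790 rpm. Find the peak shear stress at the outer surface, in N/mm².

ω = 2π·2790/60 = 292.2 rad/s, so T = P/ω = 31300×10³ / 292.2 = 107100 N·m.
J = π(d_o⁴ − d_i⁴)/32 = π(0.228⁴ − 0.188⁴)/32 = 1.427×10^-4 m⁴.
τ_max = T·r/J = 107100 × 0.114 / 1.427×10^-4 = 8.561×10^7 Pa.

85.6 N/mm²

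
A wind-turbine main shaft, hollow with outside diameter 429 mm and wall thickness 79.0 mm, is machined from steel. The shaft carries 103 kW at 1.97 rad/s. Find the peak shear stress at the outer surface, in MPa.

4.01 MPa

ω = 1.97 rad/s, so T = P/ω = 103×10³ / 1.970 = 52280 N·m.
J = π(d_o⁴ − d_i⁴)/32 = π(0.429⁴ − 0.271⁴)/32 = 2.796×10^-3 m⁴.
τ_max = T·r/J = 52280 × 0.214 / 2.796×10^-3 = 4.011×10^6 Pa.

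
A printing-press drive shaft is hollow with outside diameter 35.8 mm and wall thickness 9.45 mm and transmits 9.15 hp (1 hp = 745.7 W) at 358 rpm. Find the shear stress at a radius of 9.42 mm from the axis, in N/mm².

ω = 2π·358/60 = 37.49 rad/s, so T = P/ω = 9.15×745.7 / 37.49 = 182.0 N·m.
J = π(d_o⁴ − d_i⁴)/32 = π(0.0358⁴ − 0.0169⁴)/32 = 1.533×10^-7 m⁴.
Shear stress varies linearly with radius: τ = T·r/J = 182.0 × 0.00942 / 1.533×10^-7 = 1.119×10^7 Pa.

11.2 N/mm²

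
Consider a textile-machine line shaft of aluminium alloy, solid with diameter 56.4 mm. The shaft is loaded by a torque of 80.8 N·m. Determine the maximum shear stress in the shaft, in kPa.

2290 kPa

J = πd⁴/32 = π(0.0564)⁴/32 = 9.934×10^-7 m⁴.
τ_max = T·r/J = 80.80 × 0.0282 / 9.934×10^-7 = 2.294×10^6 Pa.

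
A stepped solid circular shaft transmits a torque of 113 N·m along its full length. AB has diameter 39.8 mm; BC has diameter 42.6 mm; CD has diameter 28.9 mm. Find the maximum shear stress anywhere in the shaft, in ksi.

3.46 ksi

Under the same torque, τ_max = 16T/(πd³) is largest where d is smallest — segment CD (d = 28.9 mm).
τ_max = 16·113.0/(π·(0.0289)³) = 2.384×10^7 Pa.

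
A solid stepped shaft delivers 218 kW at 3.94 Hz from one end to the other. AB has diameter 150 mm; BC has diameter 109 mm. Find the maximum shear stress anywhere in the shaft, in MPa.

ω = 2π·3.94 = 24.76 rad/s, so T = P/ω = 218×10³ / 24.76 = 8806 N·m.
Under the same torque, τ_max = 16T/(πd³) is largest where d is smallest — segment BC (d = 109 mm).
τ_max = 16·8806/(π·(0.109)³) = 3.463×10^7 Pa.

34.6 MPa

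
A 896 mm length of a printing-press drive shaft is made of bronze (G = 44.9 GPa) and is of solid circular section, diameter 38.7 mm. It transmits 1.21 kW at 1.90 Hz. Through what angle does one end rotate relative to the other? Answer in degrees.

ω = 2π·1.90 = 11.94 rad/s, so T = P/ω = 1.21×10³ / 11.94 = 101.4 N·m.
J = πd⁴/32 = π(0.0387)⁴/32 = 2.202×10^-7 m⁴.
θ = T·L/(G·J) = 101.4 × 0.896 / (44.9×10⁹ × 2.202×10^-7) = 9.185×10^-3 rad.

0.526°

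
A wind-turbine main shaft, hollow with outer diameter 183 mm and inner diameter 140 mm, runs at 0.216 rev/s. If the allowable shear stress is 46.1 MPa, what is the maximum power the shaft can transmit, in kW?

J = π(d_o⁴ − d_i⁴)/32 = π(0.183⁴ − 0.140⁴)/32 = 7.239×10^-5 m⁴.
T_max = τ_allow·J/r = 4.61×10^7 × 7.239×10^-5 / 0.0915 = 36470 N·m.
ω = 2π·0.216 = 1.357 rad/s, so P_max = T_max·ω = 4.950×10^4 W.

49.5 kW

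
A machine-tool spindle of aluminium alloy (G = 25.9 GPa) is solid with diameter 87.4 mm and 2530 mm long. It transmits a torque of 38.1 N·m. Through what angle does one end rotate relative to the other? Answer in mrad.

0.650 mrad

J = πd⁴/32 = π(0.0874)⁴/32 = 5.729×10^-6 m⁴.
θ = T·L/(G·J) = 38.10 × 2.53 / (25.9×10⁹ × 5.729×10^-6) = 6.497×10^-4 rad.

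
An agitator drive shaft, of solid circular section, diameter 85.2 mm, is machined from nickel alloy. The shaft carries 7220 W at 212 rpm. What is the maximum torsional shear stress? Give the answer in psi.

ω = 2π·212/60 = 22.20 rad/s, so T = P/ω = 7220 / 22.20 = 325.2 N·m.
J = πd⁴/32 = π(0.0852)⁴/32 = 5.173×10^-6 m⁴.
τ_max = T·r/J = 325.2 × 0.0426 / 5.173×10^-6 = 2.678×10^6 Pa.

388 psi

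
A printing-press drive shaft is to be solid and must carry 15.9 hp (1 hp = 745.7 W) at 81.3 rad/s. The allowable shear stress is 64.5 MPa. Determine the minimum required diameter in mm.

22.6 mm

ω = 81.3 rad/s, so T = P/ω = 15.9×745.7 / 81.30 = 145.8 N·m.
For a solid shaft τ_max = 16T/(πd³), so d = (16T/(π τ_allow))^(1/3) = (16·145.8/(π·6.45×10^7))^(1/3) = 0.02258 m.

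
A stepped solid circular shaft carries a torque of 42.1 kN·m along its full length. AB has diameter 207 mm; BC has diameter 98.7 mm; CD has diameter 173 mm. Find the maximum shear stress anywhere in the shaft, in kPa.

Under the same torque, τ_max = 16T/(πd³) is largest where d is smallest — segment BC (d = 98.7 mm).
τ_max = 16·42100/(π·(0.0987)³) = 2.230×10^8 Pa.

223000 kPa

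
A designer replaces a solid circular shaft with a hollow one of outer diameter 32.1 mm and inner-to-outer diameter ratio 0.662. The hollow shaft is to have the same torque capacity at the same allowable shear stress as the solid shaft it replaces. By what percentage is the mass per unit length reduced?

35.2 %

Equal τ_max and T ⇒ the solid shaft needs d_s³ = d_o³(1−k⁴), so d_s = 32.1·(1−0.662⁴)^(1/3) = 29.90 mm.
Area ratio A_h/A_s = d_o²(1−k²)/d_s² = (1−k²)/(1−k⁴)^(2/3) = 0.6476.
Mass saving = 1 − 0.6476 = 35.2 %.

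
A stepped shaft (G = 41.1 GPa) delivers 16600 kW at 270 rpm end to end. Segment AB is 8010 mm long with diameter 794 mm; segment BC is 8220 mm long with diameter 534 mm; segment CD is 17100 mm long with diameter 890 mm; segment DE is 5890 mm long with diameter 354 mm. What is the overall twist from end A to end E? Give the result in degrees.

4.36°

ω = 2π·270/60 = 28.27 rad/s, so T = P/ω = 16600×10³ / 28.27 = 587100 N·m.
J_AB = π(0.794)⁴/32 = 0.0390 m⁴; J_BC = π(0.534)⁴/32 = 7.98×10^-3 m⁴; J_CD = π(0.890)⁴/32 = 0.0616 m⁴; J_DE = π(0.354)⁴/32 = 1.54×10^-3 m⁴.
θ = (T/G)·Σ L_i/J_i = (587100/41.1×10⁹)·(8.01/0.0390 + 8.22/7.98×10^-3 + 17.1/0.0616 + 5.89/1.54×10^-3) = 0.07618 rad.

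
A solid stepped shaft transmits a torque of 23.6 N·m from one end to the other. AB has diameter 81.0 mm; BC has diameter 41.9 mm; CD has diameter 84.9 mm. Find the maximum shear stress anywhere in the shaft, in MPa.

Under the same torque, τ_max = 16T/(πd³) is largest where d is smallest — segment BC (d = 41.9 mm).
τ_max = 16·23.60/(π·(0.0419)³) = 1.634×10^6 Pa.

1.63 MPa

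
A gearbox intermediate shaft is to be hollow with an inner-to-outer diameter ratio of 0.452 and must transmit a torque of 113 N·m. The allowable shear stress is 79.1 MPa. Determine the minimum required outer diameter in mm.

For a hollow shaft with d_i/d_o = 0.452: τ_max = 16T/(π d_o³ (1−k⁴)), so d_o = [16T/(π τ_allow (1−k⁴))]^(1/3) = [16·113.0/(π·7.91×10^7·0.9583)]^(1/3) = 0.01965 m.

19.7 mm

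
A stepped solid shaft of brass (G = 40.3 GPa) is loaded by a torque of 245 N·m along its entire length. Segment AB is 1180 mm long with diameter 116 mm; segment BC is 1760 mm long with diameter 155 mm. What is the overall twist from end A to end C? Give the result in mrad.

0.592 mrad

J_AB = π(0.116)⁴/32 = 1.78×10^-5 m⁴; J_BC = π(0.155)⁴/32 = 5.67×10^-5 m⁴.
θ = (T/G)·Σ L_i/J_i = (245.0/40.3×10⁹)·(1.18/1.78×10^-5 + 1.76/5.67×10^-5) = 5.924×10^-4 rad.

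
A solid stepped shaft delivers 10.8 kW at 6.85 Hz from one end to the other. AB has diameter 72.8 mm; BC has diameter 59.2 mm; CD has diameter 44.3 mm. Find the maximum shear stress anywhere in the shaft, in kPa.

14700 kPa

ω = 2π·6.85 = 43.04 rad/s, so T = P/ω = 10.8×10³ / 43.04 = 250.9 N·m.
Under the same torque, τ_max = 16T/(πd³) is largest where d is smallest — segment CD (d = 44.3 mm).
τ_max = 16·250.9/(π·(0.0443)³) = 1.470×10^7 Pa.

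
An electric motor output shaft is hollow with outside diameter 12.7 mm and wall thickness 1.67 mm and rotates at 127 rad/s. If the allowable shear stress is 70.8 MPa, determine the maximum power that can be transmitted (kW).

J = π(d_o⁴ − d_i⁴)/32 = π(0.0127⁴ − 0.00936⁴)/32 = 1.800×10^-9 m⁴.
T_max = τ_allow·J/r = 7.08×10^7 × 1.800×10^-9 / 0.00635 = 20.07 N·m.
ω = 127 rad/s, so P_max = T_max·ω = 2549 W.

2.55 kW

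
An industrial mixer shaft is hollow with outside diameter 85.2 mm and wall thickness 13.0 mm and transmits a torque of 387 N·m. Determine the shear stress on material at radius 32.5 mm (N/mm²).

3.17 N/mm²

J = π(d_o⁴ − d_i⁴)/32 = π(0.0852⁴ − 0.0592⁴)/32 = 3.967×10^-6 m⁴.
Shear stress varies linearly with radius: τ = T·r/J = 387.0 × 0.0325 / 3.967×10^-6 = 3.170×10^6 Pa.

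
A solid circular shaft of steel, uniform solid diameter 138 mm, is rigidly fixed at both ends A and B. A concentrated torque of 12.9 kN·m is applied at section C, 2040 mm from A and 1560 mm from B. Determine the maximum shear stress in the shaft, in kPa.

With uniform GJ and both ends fixed, compatibility θ_AC = θ_CB gives T_A·a = T_B·b, together with T_A + T_B = T₀.
T_A = T₀·b/(a+b) = 12900·1560/3600 = 5590 N·m; T_B = 7310 N·m.
τ in each portion: τ_AC = 1.08×10^7 Pa, τ_CB = 1.42×10^7 Pa; maximum is in CB.
τ_max = T_CB·r/J = 7310·0.0690/3.56×10^-5 = 1.417×10^7 Pa.

14200 kPa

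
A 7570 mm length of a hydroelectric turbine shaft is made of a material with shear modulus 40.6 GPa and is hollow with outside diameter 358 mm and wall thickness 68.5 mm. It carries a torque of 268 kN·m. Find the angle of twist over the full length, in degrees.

J = π(d_o⁴ − d_i⁴)/32 = π(0.358⁴ − 0.221⁴)/32 = 1.378×10^-3 m⁴.
θ = T·L/(G·J) = 268000 × 7.57 / (40.6×10⁹ × 1.378×10^-3) = 0.03625 rad.

2.08°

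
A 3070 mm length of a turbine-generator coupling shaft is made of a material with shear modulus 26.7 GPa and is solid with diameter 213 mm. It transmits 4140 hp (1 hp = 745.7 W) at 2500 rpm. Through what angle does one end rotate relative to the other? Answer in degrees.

0.384°

ω = 2π·2500/60 = 261.8 rad/s, so T = P/ω = 4140×745.7 / 261.8 = 11790 N·m.
J = πd⁴/32 = π(0.213)⁴/32 = 2.021×10^-4 m⁴.
θ = T·L/(G·J) = 11790 × 3.07 / (26.7×10⁹ × 2.021×10^-4) = 6.710×10^-3 rad.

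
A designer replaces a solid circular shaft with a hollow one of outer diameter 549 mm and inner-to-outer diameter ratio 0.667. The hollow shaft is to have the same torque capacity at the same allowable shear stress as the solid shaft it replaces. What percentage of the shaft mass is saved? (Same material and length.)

Equal τ_max and T ⇒ the solid shaft needs d_s³ = d_o³(1−k⁴), so d_s = 549·(1−0.667⁴)^(1/3) = 510.1 mm.
Area ratio A_h/A_s = d_o²(1−k²)/d_s² = (1−k²)/(1−k⁴)^(2/3) = 0.6430.
Mass saving = 1 − 0.6430 = 35.7 %.

35.7 %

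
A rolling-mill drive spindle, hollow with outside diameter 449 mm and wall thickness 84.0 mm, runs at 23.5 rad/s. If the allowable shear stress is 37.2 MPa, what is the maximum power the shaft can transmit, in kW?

13200 kW

J = π(d_o⁴ − d_i⁴)/32 = π(0.449⁴ − 0.281⁴)/32 = 3.378×10^-3 m⁴.
T_max = τ_allow·J/r = 3.72×10^7 × 3.378×10^-3 / 0.225 = 559700 N·m.
ω = 23.5 rad/s, so P_max = T_max·ω = 1.315×10^7 W.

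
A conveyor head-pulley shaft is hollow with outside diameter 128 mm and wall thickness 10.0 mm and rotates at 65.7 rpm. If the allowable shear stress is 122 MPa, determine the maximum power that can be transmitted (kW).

170 kW

J = π(d_o⁴ − d_i⁴)/32 = π(0.128⁴ − 0.108⁴)/32 = 1.300×10^-5 m⁴.
T_max = τ_allow·J/r = 1.22×10^8 × 1.300×10^-5 / 0.0640 = 24780 N·m.
ω = 2π·65.7/60 = 6.880 rad/s, so P_max = T_max·ω = 1.705×10^5 W.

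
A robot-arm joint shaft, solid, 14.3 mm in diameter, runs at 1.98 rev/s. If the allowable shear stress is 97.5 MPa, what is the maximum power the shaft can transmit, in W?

696 W

J = πd⁴/32 = π(0.0143)⁴/32 = 4.105×10^-9 m⁴.
T_max = τ_allow·J/r = 9.75×10^7 × 4.105×10^-9 / 0.00715 = 55.98 N·m.
ω = 2π·1.98 = 12.44 rad/s, so P_max = T_max·ω = 696.4 W.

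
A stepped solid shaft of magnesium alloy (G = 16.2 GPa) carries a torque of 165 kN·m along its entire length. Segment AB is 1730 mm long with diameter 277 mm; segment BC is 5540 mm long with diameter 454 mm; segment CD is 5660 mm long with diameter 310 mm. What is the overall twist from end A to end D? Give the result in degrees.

6.16°

J_AB = π(0.277)⁴/32 = 5.78×10^-4 m⁴; J_BC = π(0.454)⁴/32 = 4.17×10^-3 m⁴; J_CD = π(0.310)⁴/32 = 9.07×10^-4 m⁴.
θ = (T/G)·Σ L_i/J_i = (165000/16.2×10⁹)·(1.73/5.78×10^-4 + 5.54/4.17×10^-3 + 5.66/9.07×10^-4) = 0.1076 rad.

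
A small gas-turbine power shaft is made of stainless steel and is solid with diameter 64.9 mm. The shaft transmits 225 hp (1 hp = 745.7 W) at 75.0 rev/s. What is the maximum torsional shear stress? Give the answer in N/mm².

6.63 N/mm²

ω = 2π·75.0 = 471.2 rad/s, so T = P/ω = 225×745.7 / 471.2 = 356.0 N·m.
J = πd⁴/32 = π(0.0649)⁴/32 = 1.742×10^-6 m⁴.
τ_max = T·r/J = 356.0 × 0.0324 / 1.742×10^-6 = 6.633×10^6 Pa.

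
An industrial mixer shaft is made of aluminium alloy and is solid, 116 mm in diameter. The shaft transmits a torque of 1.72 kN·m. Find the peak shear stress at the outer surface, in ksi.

0.814 ksi

J = πd⁴/32 = π(0.116)⁴/32 = 1.778×10^-5 m⁴.
τ_max = T·r/J = 1720 × 0.0580 / 1.778×10^-5 = 5.612×10^6 Pa.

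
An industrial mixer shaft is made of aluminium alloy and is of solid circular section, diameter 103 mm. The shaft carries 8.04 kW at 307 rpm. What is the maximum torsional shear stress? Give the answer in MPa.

ω = 2π·307/60 = 32.15 rad/s, so T = P/ω = 8.04×10³ / 32.15 = 250.1 N·m.
J = πd⁴/32 = π(0.103)⁴/32 = 1.105×10^-5 m⁴.
τ_max = T·r/J = 250.1 × 0.0515 / 1.105×10^-5 = 1.166×10^6 Pa.

1.17 MPa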